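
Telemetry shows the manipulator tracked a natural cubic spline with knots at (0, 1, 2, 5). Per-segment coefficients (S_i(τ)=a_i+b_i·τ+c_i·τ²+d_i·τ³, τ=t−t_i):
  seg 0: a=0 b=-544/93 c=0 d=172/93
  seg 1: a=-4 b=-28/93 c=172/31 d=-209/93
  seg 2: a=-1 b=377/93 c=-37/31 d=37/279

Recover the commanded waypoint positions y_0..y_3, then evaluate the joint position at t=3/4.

y_0 = S_0(0) = a_0 = 0
y_1 = S_1(0) = a_1 = -4
y_2 = S_2(0) = a_2 = -1
y_3 = S_2(3) = 4
t_q=3/4 is in segment 0 (τ=3/4); S_0(τ)=-1789/496

y_0=0 y_1=-4 y_2=-1 y_3=4
S(3/4) = -1789/496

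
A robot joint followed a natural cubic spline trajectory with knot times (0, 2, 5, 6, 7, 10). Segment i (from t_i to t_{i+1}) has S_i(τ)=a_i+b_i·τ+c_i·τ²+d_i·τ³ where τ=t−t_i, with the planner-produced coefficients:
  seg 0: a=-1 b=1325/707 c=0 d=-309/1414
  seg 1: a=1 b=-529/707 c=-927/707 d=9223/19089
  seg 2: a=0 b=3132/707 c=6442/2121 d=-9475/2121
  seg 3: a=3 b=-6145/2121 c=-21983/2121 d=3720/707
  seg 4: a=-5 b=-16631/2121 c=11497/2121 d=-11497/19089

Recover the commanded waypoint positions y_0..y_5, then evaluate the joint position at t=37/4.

y_0=-1 y_1=1 y_2=0 y_3=3 y_4=-5 y_5=4
S(37/4) = -93271/45248

y_0 = S_0(0) = a_0 = -1
y_1 = S_1(0) = a_1 = 1
y_2 = S_2(0) = a_2 = 0
y_3 = S_3(0) = a_3 = 3
y_4 = S_4(0) = a_4 = -5
y_5 = S_4(3) = 4
t_q=37/4 is in segment 4 (τ=9/4); S_4(τ)=-93271/45248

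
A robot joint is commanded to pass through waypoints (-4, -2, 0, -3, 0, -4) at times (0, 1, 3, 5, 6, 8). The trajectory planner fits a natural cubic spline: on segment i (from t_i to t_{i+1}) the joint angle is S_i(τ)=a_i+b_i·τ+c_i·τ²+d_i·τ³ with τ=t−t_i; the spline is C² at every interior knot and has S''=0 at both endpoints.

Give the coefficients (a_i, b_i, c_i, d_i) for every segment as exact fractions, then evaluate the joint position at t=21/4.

  seg 0: a=-4 b=2745/1396 c=0 d=47/1396
  seg 1: a=-2 b=1443/698 c=141/1396 d=-443/1396
  seg 2: a=0 b=-933/698 c=-2517/1396 d=2403/2792
  seg 3: a=-3 b=621/349 c=1173/349 d=-747/349
  seg 4: a=0 b=726/349 c=-1068/349 d=178/349
S(21/4) = -53127/22336

Δ: Δ0=2, Δ1=1, Δ2=-3/2, Δ3=3, Δ4=-2
row 1: diag=6, rhs=-6; c'=1/3, d'=-1
row 2: denom=8−2·1/3=22/3; d'=(-15−2·-1)/(22/3)=-39/22
row 3: denom=6−2·3/11=60/11; d'=(27−2·-39/22)/(60/11)=28/5
row 4: denom=6−1·11/60=349/60; d'=(-30−1·28/5)/(349/60)=-2136/349
back: M4=-2136/349
back: M3=28/5−11/60·-2136/349=2346/349
back: M2=-39/22−3/11·2346/349=-2517/698
back: M1=-1−1/3·-2517/698=141/698
M: M0=0, M1=141/698, M2=-2517/698, M3=2346/349, M4=-2136/349, M5=0
seg 0: a=-4, c=M0/2=0, d=(M1−M0)/(6·1)=47/1396, b=Δ0−h0·(2M0+M1)/6=2745/1396
seg 1: a=-2, c=M1/2=141/1396, d=(M2−M1)/(6·2)=-443/1396, b=Δ1−h1·(2M1+M2)/6=1443/698
seg 2: a=0, c=M2/2=-2517/1396, d=(M3−M2)/(6·2)=2403/2792, b=Δ2−h2·(2M2+M3)/6=-933/698
seg 3: a=-3, c=M3/2=1173/349, d=(M4−M3)/(6·1)=-747/349, b=Δ3−h3·(2M3+M4)/6=621/349
seg 4: a=0, c=M4/2=-1068/349, d=(M5−M4)/(6·2)=178/349, b=Δ4−h4·(2M4+M5)/6=726/349
t_q=21/4 → seg 3, τ=1/4; S=-3+621/349·τ+1173/349·τ²+-747/349·τ³=-53127/22336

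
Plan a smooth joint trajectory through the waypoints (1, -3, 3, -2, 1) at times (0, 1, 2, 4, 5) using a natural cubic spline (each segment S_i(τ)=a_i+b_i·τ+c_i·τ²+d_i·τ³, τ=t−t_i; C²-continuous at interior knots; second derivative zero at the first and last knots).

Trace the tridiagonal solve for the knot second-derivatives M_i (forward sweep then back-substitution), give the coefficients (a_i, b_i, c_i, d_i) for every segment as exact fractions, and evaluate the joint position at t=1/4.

  seg 0: a=1 b=-435/61 c=0 d=191/61
  seg 1: a=-3 b=138/61 c=573/61 d=-345/61
  seg 2: a=3 b=249/61 c=-462/61 d=1045/488
  seg 3: a=-2 b=-63/122 c=1287/244 d=-429/244
S(1/4) = -2865/3904

Δ: Δ0=-4, Δ1=6, Δ2=-5/2, Δ3=3
row 1: diag=4, rhs=60; c'=1/4, d'=15
row 2: denom=6−1·1/4=23/4; d'=(-51−1·15)/(23/4)=-264/23
row 3: denom=6−2·8/23=122/23; d'=(33−2·-264/23)/(122/23)=1287/122
back: M3=1287/122
back: M2=-264/23−8/23·1287/122=-924/61
back: M1=15−1/4·-924/61=1146/61
M: M0=0, M1=1146/61, M2=-924/61, M3=1287/122, M4=0
seg 0: a=1, c=M0/2=0, d=(M1−M0)/(6·1)=191/61, b=Δ0−h0·(2M0+M1)/6=-435/61
seg 1: a=-3, c=M1/2=573/61, d=(M2−M1)/(6·1)=-345/61, b=Δ1−h1·(2M1+M2)/6=138/61
seg 2: a=3, c=M2/2=-462/61, d=(M3−M2)/(6·2)=1045/488, b=Δ2−h2·(2M2+M3)/6=249/61
seg 3: a=-2, c=M3/2=1287/244, d=(M4−M3)/(6·1)=-429/244, b=Δ3−h3·(2M3+M4)/6=-63/122
t_q=1/4 → seg 0, τ=1/4; S=1+-435/61·τ+0·τ²+191/61·τ³=-2865/3904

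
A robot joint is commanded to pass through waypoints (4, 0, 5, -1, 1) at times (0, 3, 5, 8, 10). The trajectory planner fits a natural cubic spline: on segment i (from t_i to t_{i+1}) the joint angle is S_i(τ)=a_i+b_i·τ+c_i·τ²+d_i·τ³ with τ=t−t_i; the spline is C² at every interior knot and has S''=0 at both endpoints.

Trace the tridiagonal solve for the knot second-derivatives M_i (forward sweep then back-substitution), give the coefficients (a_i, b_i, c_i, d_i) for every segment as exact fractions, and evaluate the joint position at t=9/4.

Δ: Δ0=-4/3, Δ1=5/2, Δ2=-2, Δ3=1
row 1: diag=10, rhs=23; c'=1/5, d'=23/10
row 2: denom=10−2·1/5=48/5; d'=(-27−2·23/10)/(48/5)=-79/24
row 3: denom=10−3·5/16=145/16; d'=(18−3·-79/24)/(145/16)=446/145
back: M3=446/145
back: M2=-79/24−5/16·446/145=-370/87
back: M1=23/10−1/5·-370/87=2741/870
M: M0=0, M1=2741/870, M2=-370/87, M3=446/145, M4=0
seg 0: a=4, c=M0/2=0, d=(M1−M0)/(6·3)=2741/15660, b=Δ0−h0·(2M0+M1)/6=-1687/580
seg 1: a=0, c=M1/2=2741/1740, d=(M2−M1)/(6·2)=-2147/3480, b=Δ1−h1·(2M1+M2)/6=527/290
seg 2: a=5, c=M2/2=-185/87, d=(M3−M2)/(6·3)=1594/3915, b=Δ2−h2·(2M2+M3)/6=311/435
seg 3: a=-1, c=M3/2=223/145, d=(M4−M3)/(6·2)=-223/870, b=Δ3−h3·(2M3+M4)/6=-457/435
t_q=9/4 → seg 0, τ=9/4; S=4+-1687/580·τ+0·τ²+2741/15660·τ³=-20441/37120

  seg 0: a=4 b=-1687/580 c=0 d=2741/15660
  seg 1: a=0 b=527/290 c=2741/1740 d=-2147/3480
  seg 2: a=5 b=311/435 c=-185/87 d=1594/3915
  seg 3: a=-1 b=-457/435 c=223/145 d=-223/870
S(9/4) = -20441/37120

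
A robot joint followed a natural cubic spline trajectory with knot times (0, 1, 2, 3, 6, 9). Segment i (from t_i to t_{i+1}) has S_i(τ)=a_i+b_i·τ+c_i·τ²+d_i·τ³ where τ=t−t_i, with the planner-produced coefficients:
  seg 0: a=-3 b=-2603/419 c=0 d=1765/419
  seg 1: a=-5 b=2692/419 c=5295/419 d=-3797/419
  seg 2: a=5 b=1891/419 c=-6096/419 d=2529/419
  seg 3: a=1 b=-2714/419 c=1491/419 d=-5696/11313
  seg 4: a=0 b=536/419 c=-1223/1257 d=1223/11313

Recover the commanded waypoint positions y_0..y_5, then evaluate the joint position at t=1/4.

y_0 = S_0(0) = a_0 = -3
y_1 = S_1(0) = a_1 = -5
y_2 = S_2(0) = a_2 = 5
y_3 = S_3(0) = a_3 = 1
y_4 = S_4(0) = a_4 = 0
y_5 = S_4(3) = -2
t_q=1/4 is in segment 0 (τ=1/4); S_0(τ)=-120331/26816

y_0=-3 y_1=-5 y_2=5 y_3=1 y_4=0 y_5=-2
S(1/4) = -120331/26816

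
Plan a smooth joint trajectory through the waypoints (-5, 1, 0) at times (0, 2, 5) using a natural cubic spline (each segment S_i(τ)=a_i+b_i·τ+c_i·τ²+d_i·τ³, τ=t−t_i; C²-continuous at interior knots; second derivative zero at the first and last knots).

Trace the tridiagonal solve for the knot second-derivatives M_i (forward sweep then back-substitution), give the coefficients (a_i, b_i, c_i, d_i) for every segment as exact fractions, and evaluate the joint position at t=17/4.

  seg 0: a=-5 b=11/3 c=0 d=-1/6
  seg 1: a=1 b=5/3 c=-1 d=1/9
S(17/4) = 61/64

Δ: Δ0=3, Δ1=-1/3
row 1: diag=10, rhs=-20; c'=3/10, d'=-2
back: M1=-2
M: M0=0, M1=-2, M2=0
seg 0: a=-5, c=M0/2=0, d=(M1−M0)/(6·2)=-1/6, b=Δ0−h0·(2M0+M1)/6=11/3
seg 1: a=1, c=M1/2=-1, d=(M2−M1)/(6·3)=1/9, b=Δ1−h1·(2M1+M2)/6=5/3
t_q=17/4 → seg 1, τ=9/4; S=1+5/3·τ+-1·τ²+1/9·τ³=61/64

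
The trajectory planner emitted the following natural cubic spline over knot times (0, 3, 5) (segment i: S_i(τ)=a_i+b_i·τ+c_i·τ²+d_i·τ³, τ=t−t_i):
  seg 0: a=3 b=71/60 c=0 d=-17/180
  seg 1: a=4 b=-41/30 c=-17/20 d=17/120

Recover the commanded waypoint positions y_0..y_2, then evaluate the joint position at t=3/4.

y_0 = S_0(0) = a_0 = 3
y_1 = S_1(0) = a_1 = 4
y_2 = S_1(2) = -1
t_q=3/4 is in segment 0 (τ=3/4); S_0(τ)=985/256

y_0=3 y_1=4 y_2=-1
S(3/4) = 985/256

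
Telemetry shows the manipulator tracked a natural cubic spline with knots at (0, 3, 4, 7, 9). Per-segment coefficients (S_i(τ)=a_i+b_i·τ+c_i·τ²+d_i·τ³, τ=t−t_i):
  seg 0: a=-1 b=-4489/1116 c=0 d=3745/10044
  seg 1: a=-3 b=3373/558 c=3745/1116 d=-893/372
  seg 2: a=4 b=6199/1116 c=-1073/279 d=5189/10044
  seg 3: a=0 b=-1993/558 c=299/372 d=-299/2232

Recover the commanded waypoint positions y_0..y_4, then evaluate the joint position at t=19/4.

y_0 = S_0(0) = a_0 = -1
y_1 = S_1(0) = a_1 = -3
y_2 = S_2(0) = a_2 = 4
y_3 = S_3(0) = a_3 = 0
y_4 = S_3(2) = -5
t_q=19/4 is in segment 2 (τ=3/4); S_2(τ)=49367/7936

y_0=-1 y_1=-3 y_2=4 y_3=0 y_4=-5
S(19/4) = 49367/7936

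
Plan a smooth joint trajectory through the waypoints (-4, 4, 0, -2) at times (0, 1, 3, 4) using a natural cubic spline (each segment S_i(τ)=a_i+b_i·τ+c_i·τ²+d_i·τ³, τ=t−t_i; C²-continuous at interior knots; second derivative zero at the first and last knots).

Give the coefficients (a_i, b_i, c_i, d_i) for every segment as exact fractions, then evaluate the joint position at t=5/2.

Δ: Δ0=8, Δ1=-2, Δ2=-2
row 1: diag=6, rhs=-60; c'=1/3, d'=-10
row 2: denom=6−2·1/3=16/3; d'=(0−2·-10)/(16/3)=15/4
back: M2=15/4
back: M1=-10−1/3·15/4=-45/4
M: M0=0, M1=-45/4, M2=15/4, M3=0
seg 0: a=-4, c=M0/2=0, d=(M1−M0)/(6·1)=-15/8, b=Δ0−h0·(2M0+M1)/6=79/8
seg 1: a=4, c=M1/2=-45/8, d=(M2−M1)/(6·2)=5/4, b=Δ1−h1·(2M1+M2)/6=17/4
seg 2: a=0, c=M2/2=15/8, d=(M3−M2)/(6·1)=-5/8, b=Δ2−h2·(2M2+M3)/6=-13/4
t_q=5/2 → seg 1, τ=3/2; S=4+17/4·τ+-45/8·τ²+5/4·τ³=31/16

  seg 0: a=-4 b=79/8 c=0 d=-15/8
  seg 1: a=4 b=17/4 c=-45/8 d=5/4
  seg 2: a=0 b=-13/4 c=15/8 d=-5/8
S(5/2) = 31/16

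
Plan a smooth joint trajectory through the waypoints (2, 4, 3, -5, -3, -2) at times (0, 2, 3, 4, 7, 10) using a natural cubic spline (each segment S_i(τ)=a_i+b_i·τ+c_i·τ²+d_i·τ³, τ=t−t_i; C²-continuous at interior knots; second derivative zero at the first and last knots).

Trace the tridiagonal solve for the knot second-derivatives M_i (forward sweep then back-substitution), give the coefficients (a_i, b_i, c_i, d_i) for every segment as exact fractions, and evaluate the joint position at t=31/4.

  seg 0: a=2 b=615/643 c=0 d=7/643
  seg 1: a=4 b=699/643 c=42/643 d=-1384/643
  seg 2: a=3 b=-3369/643 c=-4110/643 d=2335/643
  seg 3: a=-5 b=-4584/643 c=2895/643 d=-11017/17361
  seg 4: a=-3 b=1769/643 c=-2332/1929 d=2332/17361
S(31/4) = -16049/10288

Δ: Δ0=1, Δ1=-1, Δ2=-8, Δ3=2/3, Δ4=1/3
row 1: diag=6, rhs=-12; c'=1/6, d'=-2
row 2: denom=4−1·1/6=23/6; d'=(-42−1·-2)/(23/6)=-240/23
row 3: denom=8−1·6/23=178/23; d'=(52−1·-240/23)/(178/23)=718/89
row 4: denom=12−3·69/178=1929/178; d'=(-2−3·718/89)/(1929/178)=-4664/1929
back: M4=-4664/1929
back: M3=718/89−69/178·-4664/1929=5790/643
back: M2=-240/23−6/23·5790/643=-8220/643
back: M1=-2−1/6·-8220/643=84/643
M: M0=0, M1=84/643, M2=-8220/643, M3=5790/643, M4=-4664/1929, M5=0
seg 0: a=2, c=M0/2=0, d=(M1−M0)/(6·2)=7/643, b=Δ0−h0·(2M0+M1)/6=615/643
seg 1: a=4, c=M1/2=42/643, d=(M2−M1)/(6·1)=-1384/643, b=Δ1−h1·(2M1+M2)/6=699/643
seg 2: a=3, c=M2/2=-4110/643, d=(M3−M2)/(6·1)=2335/643, b=Δ2−h2·(2M2+M3)/6=-3369/643
seg 3: a=-5, c=M3/2=2895/643, d=(M4−M3)/(6·3)=-11017/17361, b=Δ3−h3·(2M3+M4)/6=-4584/643
seg 4: a=-3, c=M4/2=-2332/1929, d=(M5−M4)/(6·3)=2332/17361, b=Δ4−h4·(2M4+M5)/6=1769/643
t_q=31/4 → seg 4, τ=3/4; S=-3+1769/643·τ+-2332/1929·τ²+2332/17361·τ³=-16049/10288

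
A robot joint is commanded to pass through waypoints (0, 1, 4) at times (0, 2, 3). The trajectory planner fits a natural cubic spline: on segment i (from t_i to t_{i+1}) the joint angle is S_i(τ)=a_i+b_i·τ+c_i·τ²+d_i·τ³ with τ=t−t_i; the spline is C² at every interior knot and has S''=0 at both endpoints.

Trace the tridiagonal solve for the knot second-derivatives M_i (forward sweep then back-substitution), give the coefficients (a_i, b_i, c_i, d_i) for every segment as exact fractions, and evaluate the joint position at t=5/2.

Δ: Δ0=1/2, Δ1=3
row 1: diag=6, rhs=15; c'=1/6, d'=5/2
back: M1=5/2
M: M0=0, M1=5/2, M2=0
seg 0: a=0, c=M0/2=0, d=(M1−M0)/(6·2)=5/24, b=Δ0−h0·(2M0+M1)/6=-1/3
seg 1: a=1, c=M1/2=5/4, d=(M2−M1)/(6·1)=-5/12, b=Δ1−h1·(2M1+M2)/6=13/6
t_q=5/2 → seg 1, τ=1/2; S=1+13/6·τ+5/4·τ²+-5/12·τ³=75/32

  seg 0: a=0 b=-1/3 c=0 d=5/24
  seg 1: a=1 b=13/6 c=5/4 d=-5/12
S(5/2) = 75/32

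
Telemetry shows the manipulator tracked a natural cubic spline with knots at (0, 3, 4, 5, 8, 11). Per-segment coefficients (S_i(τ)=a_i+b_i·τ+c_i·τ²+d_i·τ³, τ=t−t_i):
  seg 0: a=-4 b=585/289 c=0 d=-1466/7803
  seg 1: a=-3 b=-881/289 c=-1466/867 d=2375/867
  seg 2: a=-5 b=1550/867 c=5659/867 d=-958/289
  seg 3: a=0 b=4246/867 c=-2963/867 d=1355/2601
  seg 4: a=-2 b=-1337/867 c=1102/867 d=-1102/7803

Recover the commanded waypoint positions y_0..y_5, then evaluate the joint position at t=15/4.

y_0=-4 y_1=-3 y_2=-5 y_3=0 y_4=-2 y_5=1
S(15/4) = -5529/1088

y_0 = S_0(0) = a_0 = -4
y_1 = S_1(0) = a_1 = -3
y_2 = S_2(0) = a_2 = -5
y_3 = S_3(0) = a_3 = 0
y_4 = S_4(0) = a_4 = -2
y_5 = S_4(3) = 1
t_q=15/4 is in segment 1 (τ=3/4); S_1(τ)=-5529/1088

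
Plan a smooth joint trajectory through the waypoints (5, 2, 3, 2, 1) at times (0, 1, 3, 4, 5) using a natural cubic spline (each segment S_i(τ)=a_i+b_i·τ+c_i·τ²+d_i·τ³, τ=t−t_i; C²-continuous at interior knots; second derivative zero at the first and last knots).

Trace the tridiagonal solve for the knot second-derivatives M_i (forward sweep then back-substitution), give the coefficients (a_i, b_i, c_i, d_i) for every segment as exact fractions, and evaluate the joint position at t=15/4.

  seg 0: a=5 b=-917/244 c=0 d=185/244
  seg 1: a=2 b=-181/122 c=555/244 d=-313/488
  seg 2: a=3 b=-5/61 c=-96/61 d=40/61
  seg 3: a=2 b=-77/61 c=24/61 d=-8/61
S(15/4) = 1137/488

Δ: Δ0=-3, Δ1=1/2, Δ2=-1, Δ3=-1
row 1: diag=6, rhs=21; c'=1/3, d'=7/2
row 2: denom=6−2·1/3=16/3; d'=(-9−2·7/2)/(16/3)=-3
row 3: denom=4−1·3/16=61/16; d'=(0−1·-3)/(61/16)=48/61
back: M3=48/61
back: M2=-3−3/16·48/61=-192/61
back: M1=7/2−1/3·-192/61=555/122
M: M0=0, M1=555/122, M2=-192/61, M3=48/61, M4=0
seg 0: a=5, c=M0/2=0, d=(M1−M0)/(6·1)=185/244, b=Δ0−h0·(2M0+M1)/6=-917/244
seg 1: a=2, c=M1/2=555/244, d=(M2−M1)/(6·2)=-313/488, b=Δ1−h1·(2M1+M2)/6=-181/122
seg 2: a=3, c=M2/2=-96/61, d=(M3−M2)/(6·1)=40/61, b=Δ2−h2·(2M2+M3)/6=-5/61
seg 3: a=2, c=M3/2=24/61, d=(M4−M3)/(6·1)=-8/61, b=Δ3−h3·(2M3+M4)/6=-77/61
t_q=15/4 → seg 2, τ=3/4; S=3+-5/61·τ+-96/61·τ²+40/61·τ³=1137/488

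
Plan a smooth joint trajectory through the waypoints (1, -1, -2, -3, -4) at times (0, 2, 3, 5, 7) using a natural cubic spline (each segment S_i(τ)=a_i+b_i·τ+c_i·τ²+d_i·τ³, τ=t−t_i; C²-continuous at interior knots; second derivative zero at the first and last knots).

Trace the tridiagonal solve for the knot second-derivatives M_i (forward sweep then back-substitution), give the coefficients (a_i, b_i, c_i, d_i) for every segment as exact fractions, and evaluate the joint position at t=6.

  seg 0: a=1 b=-31/32 c=0 d=-1/128
  seg 1: a=-1 b=-17/16 c=-3/64 d=7/64
  seg 2: a=-2 b=-53/64 c=9/32 d=-15/256
  seg 3: a=-3 b=-13/32 c=-9/128 d=3/256
S(6) = -887/256

Δ: Δ0=-1, Δ1=-1, Δ2=-1/2, Δ3=-1/2
row 1: diag=6, rhs=0; c'=1/6, d'=0
row 2: denom=6−1·1/6=35/6; d'=(3−1·0)/(35/6)=18/35
row 3: denom=8−2·12/35=256/35; d'=(0−2·18/35)/(256/35)=-9/64
back: M3=-9/64
back: M2=18/35−12/35·-9/64=9/16
back: M1=0−1/6·9/16=-3/32
M: M0=0, M1=-3/32, M2=9/16, M3=-9/64, M4=0
seg 0: a=1, c=M0/2=0, d=(M1−M0)/(6·2)=-1/128, b=Δ0−h0·(2M0+M1)/6=-31/32
seg 1: a=-1, c=M1/2=-3/64, d=(M2−M1)/(6·1)=7/64, b=Δ1−h1·(2M1+M2)/6=-17/16
seg 2: a=-2, c=M2/2=9/32, d=(M3−M2)/(6·2)=-15/256, b=Δ2−h2·(2M2+M3)/6=-53/64
seg 3: a=-3, c=M3/2=-9/128, d=(M4−M3)/(6·2)=3/256, b=Δ3−h3·(2M3+M4)/6=-13/32
t_q=6 → seg 3, τ=1; S=-3+-13/32·τ+-9/128·τ²+3/256·τ³=-887/256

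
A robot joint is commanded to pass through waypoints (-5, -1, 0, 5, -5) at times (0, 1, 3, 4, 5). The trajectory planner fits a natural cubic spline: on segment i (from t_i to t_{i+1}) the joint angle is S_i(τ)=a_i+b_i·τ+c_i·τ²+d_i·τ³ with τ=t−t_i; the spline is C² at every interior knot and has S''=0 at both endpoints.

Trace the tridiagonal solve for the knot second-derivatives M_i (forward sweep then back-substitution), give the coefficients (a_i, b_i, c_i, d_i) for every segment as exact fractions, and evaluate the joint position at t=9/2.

Δ: Δ0=4, Δ1=1/2, Δ2=5, Δ3=-10
row 1: diag=6, rhs=-21; c'=1/3, d'=-7/2
row 2: denom=6−2·1/3=16/3; d'=(27−2·-7/2)/(16/3)=51/8
row 3: denom=4−1·3/16=61/16; d'=(-90−1·51/8)/(61/16)=-1542/61
back: M3=-1542/61
back: M2=51/8−3/16·-1542/61=678/61
back: M1=-7/2−1/3·678/61=-879/122
M: M0=0, M1=-879/122, M2=678/61, M3=-1542/61, M4=0
seg 0: a=-5, c=M0/2=0, d=(M1−M0)/(6·1)=-293/244, b=Δ0−h0·(2M0+M1)/6=1269/244
seg 1: a=-1, c=M1/2=-879/244, d=(M2−M1)/(6·2)=745/488, b=Δ1−h1·(2M1+M2)/6=195/122
seg 2: a=0, c=M2/2=339/61, d=(M3−M2)/(6·1)=-370/61, b=Δ2−h2·(2M2+M3)/6=336/61
seg 3: a=5, c=M3/2=-771/61, d=(M4−M3)/(6·1)=257/61, b=Δ3−h3·(2M3+M4)/6=-96/61
t_q=9/2 → seg 3, τ=1/2; S=5+-96/61·τ+-771/61·τ²+257/61·τ³=771/488

  seg 0: a=-5 b=1269/244 c=0 d=-293/244
  seg 1: a=-1 b=195/122 c=-879/244 d=745/488
  seg 2: a=0 b=336/61 c=339/61 d=-370/61
  seg 3: a=5 b=-96/61 c=-771/61 d=257/61
S(9/2) = 771/488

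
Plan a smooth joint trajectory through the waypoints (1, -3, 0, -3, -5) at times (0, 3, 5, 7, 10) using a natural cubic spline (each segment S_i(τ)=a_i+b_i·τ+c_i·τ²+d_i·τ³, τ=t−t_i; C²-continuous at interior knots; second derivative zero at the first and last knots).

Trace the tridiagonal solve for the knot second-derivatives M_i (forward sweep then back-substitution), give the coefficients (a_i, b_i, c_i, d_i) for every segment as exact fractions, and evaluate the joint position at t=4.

Δ: Δ0=-4/3, Δ1=3/2, Δ2=-3/2, Δ3=-2/3
row 1: diag=10, rhs=17; c'=1/5, d'=17/10
row 2: denom=8−2·1/5=38/5; d'=(-18−2·17/10)/(38/5)=-107/38
row 3: denom=10−2·5/19=180/19; d'=(5−2·-107/38)/(180/19)=101/90
back: M3=101/90
back: M2=-107/38−5/19·101/90=-28/9
back: M1=17/10−1/5·-28/9=209/90
M: M0=0, M1=209/90, M2=-28/9, M3=101/90, M4=0
seg 0: a=1, c=M0/2=0, d=(M1−M0)/(6·3)=209/1620, b=Δ0−h0·(2M0+M1)/6=-449/180
seg 1: a=-3, c=M1/2=209/180, d=(M2−M1)/(6·2)=-163/360, b=Δ1−h1·(2M1+M2)/6=89/90
seg 2: a=0, c=M2/2=-14/9, d=(M3−M2)/(6·2)=127/360, b=Δ2−h2·(2M2+M3)/6=1/5
seg 3: a=-3, c=M3/2=101/180, d=(M4−M3)/(6·3)=-101/1620, b=Δ3−h3·(2M3+M4)/6=-161/90
t_q=4 → seg 1, τ=1; S=-3+89/90·τ+209/180·τ²+-163/360·τ³=-469/360

  seg 0: a=1 b=-449/180 c=0 d=209/1620
  seg 1: a=-3 b=89/90 c=209/180 d=-163/360
  seg 2: a=0 b=1/5 c=-14/9 d=127/360
  seg 3: a=-3 b=-161/90 c=101/180 d=-101/1620
S(4) = -469/360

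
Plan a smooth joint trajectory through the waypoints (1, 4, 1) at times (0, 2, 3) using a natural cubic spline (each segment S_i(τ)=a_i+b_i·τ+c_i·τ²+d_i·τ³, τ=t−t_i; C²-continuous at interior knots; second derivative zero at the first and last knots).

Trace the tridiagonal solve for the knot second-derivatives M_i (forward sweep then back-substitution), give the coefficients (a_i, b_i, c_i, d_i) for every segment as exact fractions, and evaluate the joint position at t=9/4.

  seg 0: a=1 b=3 c=0 d=-3/8
  seg 1: a=4 b=-3/2 c=-9/4 d=3/4
S(9/4) = 895/256

Δ: Δ0=3/2, Δ1=-3
row 1: diag=6, rhs=-27; c'=1/6, d'=-9/2
back: M1=-9/2
M: M0=0, M1=-9/2, M2=0
seg 0: a=1, c=M0/2=0, d=(M1−M0)/(6·2)=-3/8, b=Δ0−h0·(2M0+M1)/6=3
seg 1: a=4, c=M1/2=-9/4, d=(M2−M1)/(6·1)=3/4, b=Δ1−h1·(2M1+M2)/6=-3/2
t_q=9/4 → seg 1, τ=1/4; S=4+-3/2·τ+-9/4·τ²+3/4·τ³=895/256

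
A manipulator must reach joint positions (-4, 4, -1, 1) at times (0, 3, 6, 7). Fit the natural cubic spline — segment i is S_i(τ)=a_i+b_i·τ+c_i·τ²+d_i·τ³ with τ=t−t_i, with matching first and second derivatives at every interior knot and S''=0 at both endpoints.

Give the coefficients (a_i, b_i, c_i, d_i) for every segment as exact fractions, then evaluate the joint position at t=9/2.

Δ: Δ0=8/3, Δ1=-5/3, Δ2=2
row 1: diag=12, rhs=-26; c'=1/4, d'=-13/6
row 2: denom=8−3·1/4=29/4; d'=(22−3·-13/6)/(29/4)=114/29
back: M2=114/29
back: M1=-13/6−1/4·114/29=-274/87
M: M0=0, M1=-274/87, M2=114/29, M3=0
seg 0: a=-4, c=M0/2=0, d=(M1−M0)/(6·3)=-137/783, b=Δ0−h0·(2M0+M1)/6=123/29
seg 1: a=4, c=M1/2=-137/87, d=(M2−M1)/(6·3)=308/783, b=Δ1−h1·(2M1+M2)/6=-14/29
seg 2: a=-1, c=M2/2=57/29, d=(M3−M2)/(6·1)=-19/29, b=Δ2−h2·(2M2+M3)/6=20/29
t_q=9/2 → seg 1, τ=3/2; S=4+-14/29·τ+-137/87·τ²+308/783·τ³=123/116

  seg 0: a=-4 b=123/29 c=0 d=-137/783
  seg 1: a=4 b=-14/29 c=-137/87 d=308/783
  seg 2: a=-1 b=20/29 c=57/29 d=-19/29
S(9/2) = 123/116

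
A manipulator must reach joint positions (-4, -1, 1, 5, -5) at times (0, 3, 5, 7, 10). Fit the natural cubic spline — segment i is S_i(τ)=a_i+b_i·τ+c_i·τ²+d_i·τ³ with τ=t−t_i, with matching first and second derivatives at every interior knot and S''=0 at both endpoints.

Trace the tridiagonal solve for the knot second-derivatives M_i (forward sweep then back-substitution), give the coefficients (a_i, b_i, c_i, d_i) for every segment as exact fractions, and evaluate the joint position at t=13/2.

Δ: Δ0=1, Δ1=1, Δ2=2, Δ3=-10/3
row 1: diag=10, rhs=0; c'=1/5, d'=0
row 2: denom=8−2·1/5=38/5; d'=(6−2·0)/(38/5)=15/19
row 3: denom=10−2·5/19=180/19; d'=(-32−2·15/19)/(180/19)=-319/90
back: M3=-319/90
back: M2=15/19−5/19·-319/90=31/18
back: M1=0−1/5·31/18=-31/90
M: M0=0, M1=-31/90, M2=31/18, M3=-319/90, M4=0
seg 0: a=-4, c=M0/2=0, d=(M1−M0)/(6·3)=-31/1620, b=Δ0−h0·(2M0+M1)/6=211/180
seg 1: a=-1, c=M1/2=-31/180, d=(M2−M1)/(6·2)=31/180, b=Δ1−h1·(2M1+M2)/6=59/90
seg 2: a=1, c=M2/2=31/36, d=(M3−M2)/(6·2)=-79/180, b=Δ2−h2·(2M2+M3)/6=61/30
seg 3: a=5, c=M3/2=-319/180, d=(M4−M3)/(6·3)=319/1620, b=Δ3−h3·(2M3+M4)/6=19/90
t_q=13/2 → seg 2, τ=3/2; S=1+61/30·τ+31/36·τ²+-79/180·τ³=721/160

  seg 0: a=-4 b=211/180 c=0 d=-31/1620
  seg 1: a=-1 b=59/90 c=-31/180 d=31/180
  seg 2: a=1 b=61/30 c=31/36 d=-79/180
  seg 3: a=5 b=19/90 c=-319/180 d=319/1620
S(13/2) = 721/160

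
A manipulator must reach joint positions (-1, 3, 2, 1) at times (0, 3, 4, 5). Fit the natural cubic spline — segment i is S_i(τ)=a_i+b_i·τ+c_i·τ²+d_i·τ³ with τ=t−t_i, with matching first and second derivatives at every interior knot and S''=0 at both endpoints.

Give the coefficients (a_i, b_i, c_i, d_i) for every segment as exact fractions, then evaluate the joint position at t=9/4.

  seg 0: a=-1 b=208/93 c=0 d=-28/279
  seg 1: a=3 b=-44/93 c=-28/31 d=35/93
  seg 2: a=2 b=-107/93 c=7/31 d=-7/93
S(9/4) = 1433/496

Δ: Δ0=4/3, Δ1=-1, Δ2=-1
row 1: diag=8, rhs=-14; c'=1/8, d'=-7/4
row 2: denom=4−1·1/8=31/8; d'=(0−1·-7/4)/(31/8)=14/31
back: M2=14/31
back: M1=-7/4−1/8·14/31=-56/31
M: M0=0, M1=-56/31, M2=14/31, M3=0
seg 0: a=-1, c=M0/2=0, d=(M1−M0)/(6·3)=-28/279, b=Δ0−h0·(2M0+M1)/6=208/93
seg 1: a=3, c=M1/2=-28/31, d=(M2−M1)/(6·1)=35/93, b=Δ1−h1·(2M1+M2)/6=-44/93
seg 2: a=2, c=M2/2=7/31, d=(M3−M2)/(6·1)=-7/93, b=Δ2−h2·(2M2+M3)/6=-107/93
t_q=9/4 → seg 0, τ=9/4; S=-1+208/93·τ+0·τ²+-28/279·τ³=1433/496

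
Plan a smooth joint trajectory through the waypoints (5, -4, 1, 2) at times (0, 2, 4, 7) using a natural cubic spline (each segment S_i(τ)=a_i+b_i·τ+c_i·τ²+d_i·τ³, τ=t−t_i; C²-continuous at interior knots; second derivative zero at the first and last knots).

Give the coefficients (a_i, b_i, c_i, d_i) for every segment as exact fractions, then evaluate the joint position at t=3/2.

  seg 0: a=5 b=-368/57 c=0 d=223/456
  seg 1: a=-4 b=-67/114 c=223/76 d=-317/456
  seg 2: a=1 b=160/57 c=-47/38 d=47/342
S(3/2) = -3689/1216

Δ: Δ0=-9/2, Δ1=5/2, Δ2=1/3
row 1: diag=8, rhs=42; c'=1/4, d'=21/4
row 2: denom=10−2·1/4=19/2; d'=(-13−2·21/4)/(19/2)=-47/19
back: M2=-47/19
back: M1=21/4−1/4·-47/19=223/38
M: M0=0, M1=223/38, M2=-47/19, M3=0
seg 0: a=5, c=M0/2=0, d=(M1−M0)/(6·2)=223/456, b=Δ0−h0·(2M0+M1)/6=-368/57
seg 1: a=-4, c=M1/2=223/76, d=(M2−M1)/(6·2)=-317/456, b=Δ1−h1·(2M1+M2)/6=-67/114
seg 2: a=1, c=M2/2=-47/38, d=(M3−M2)/(6·3)=47/342, b=Δ2−h2·(2M2+M3)/6=160/57
t_q=3/2 → seg 0, τ=3/2; S=5+-368/57·τ+0·τ²+223/456·τ³=-3689/1216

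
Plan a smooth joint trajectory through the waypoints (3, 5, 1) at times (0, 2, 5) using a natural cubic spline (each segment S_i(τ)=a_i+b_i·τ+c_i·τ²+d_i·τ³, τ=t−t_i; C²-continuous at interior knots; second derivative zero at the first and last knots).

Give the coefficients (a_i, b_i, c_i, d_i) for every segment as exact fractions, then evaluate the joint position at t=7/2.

Δ: Δ0=1, Δ1=-4/3
row 1: diag=10, rhs=-14; c'=3/10, d'=-7/5
back: M1=-7/5
M: M0=0, M1=-7/5, M2=0
seg 0: a=3, c=M0/2=0, d=(M1−M0)/(6·2)=-7/60, b=Δ0−h0·(2M0+M1)/6=22/15
seg 1: a=5, c=M1/2=-7/10, d=(M2−M1)/(6·3)=7/90, b=Δ1−h1·(2M1+M2)/6=1/15
t_q=7/2 → seg 1, τ=3/2; S=5+1/15·τ+-7/10·τ²+7/90·τ³=303/80

  seg 0: a=3 b=22/15 c=0 d=-7/60
  seg 1: a=5 b=1/15 c=-7/10 d=7/90
S(7/2) = 303/80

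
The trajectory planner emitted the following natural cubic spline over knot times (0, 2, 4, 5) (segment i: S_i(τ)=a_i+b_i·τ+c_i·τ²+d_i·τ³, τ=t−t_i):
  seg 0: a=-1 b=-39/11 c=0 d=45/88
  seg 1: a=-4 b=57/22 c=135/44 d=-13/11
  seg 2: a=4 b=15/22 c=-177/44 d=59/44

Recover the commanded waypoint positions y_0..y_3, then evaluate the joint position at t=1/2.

y_0=-1 y_1=-4 y_2=4 y_3=2
S(1/2) = -1907/704

y_0 = S_0(0) = a_0 = -1
y_1 = S_1(0) = a_1 = -4
y_2 = S_2(0) = a_2 = 4
y_3 = S_2(1) = 2
t_q=1/2 is in segment 0 (τ=1/2); S_0(τ)=-1907/704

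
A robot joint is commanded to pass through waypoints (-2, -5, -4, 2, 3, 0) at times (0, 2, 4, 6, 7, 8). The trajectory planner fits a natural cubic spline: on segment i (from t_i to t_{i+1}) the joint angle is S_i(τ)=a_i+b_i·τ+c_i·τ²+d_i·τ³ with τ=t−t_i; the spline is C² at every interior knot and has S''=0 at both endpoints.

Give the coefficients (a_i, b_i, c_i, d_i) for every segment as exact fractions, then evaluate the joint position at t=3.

Δ: Δ0=-3/2, Δ1=1/2, Δ2=3, Δ3=1, Δ4=-3
row 1: diag=8, rhs=12; c'=1/4, d'=3/2
row 2: denom=8−2·1/4=15/2; d'=(15−2·3/2)/(15/2)=8/5
row 3: denom=6−2·4/15=82/15; d'=(-12−2·8/5)/(82/15)=-114/41
row 4: denom=4−1·15/82=313/82; d'=(-24−1·-114/41)/(313/82)=-1740/313
back: M4=-1740/313
back: M3=-114/41−15/82·-1740/313=-552/313
back: M2=8/5−4/15·-552/313=648/313
back: M1=3/2−1/4·648/313=615/626
M: M0=0, M1=615/626, M2=648/313, M3=-552/313, M4=-1740/313, M5=0
seg 0: a=-2, c=M0/2=0, d=(M1−M0)/(6·2)=205/2504, b=Δ0−h0·(2M0+M1)/6=-572/313
seg 1: a=-5, c=M1/2=615/1252, d=(M2−M1)/(6·2)=227/2504, b=Δ1−h1·(2M1+M2)/6=-529/626
seg 2: a=-4, c=M2/2=324/313, d=(M3−M2)/(6·2)=-100/313, b=Δ2−h2·(2M2+M3)/6=691/313
seg 3: a=2, c=M3/2=-276/313, d=(M4−M3)/(6·1)=-198/313, b=Δ3−h3·(2M3+M4)/6=787/313
seg 4: a=3, c=M4/2=-870/313, d=(M5−M4)/(6·1)=290/313, b=Δ4−h4·(2M4+M5)/6=-359/313
t_q=3 → seg 1, τ=1; S=-5+-529/626·τ+615/1252·τ²+227/2504·τ³=-13179/2504

  seg 0: a=-2 b=-572/313 c=0 d=205/2504
  seg 1: a=-5 b=-529/626 c=615/1252 d=227/2504
  seg 2: a=-4 b=691/313 c=324/313 d=-100/313
  seg 3: a=2 b=787/313 c=-276/313 d=-198/313
  seg 4: a=3 b=-359/313 c=-870/313 d=290/313
S(3) = -13179/2504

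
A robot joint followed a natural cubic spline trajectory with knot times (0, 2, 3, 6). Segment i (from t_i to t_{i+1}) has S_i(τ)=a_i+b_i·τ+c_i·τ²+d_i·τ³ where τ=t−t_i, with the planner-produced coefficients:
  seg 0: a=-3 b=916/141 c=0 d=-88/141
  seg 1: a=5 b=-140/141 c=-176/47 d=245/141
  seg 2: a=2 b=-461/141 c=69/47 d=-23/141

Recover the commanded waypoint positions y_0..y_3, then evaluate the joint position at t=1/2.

y_0 = S_0(0) = a_0 = -3
y_1 = S_1(0) = a_1 = 5
y_2 = S_2(0) = a_2 = 2
y_3 = S_2(3) = 1
t_q=1/2 is in segment 0 (τ=1/2); S_0(τ)=8/47

y_0=-3 y_1=5 y_2=2 y_3=1
S(1/2) = 8/47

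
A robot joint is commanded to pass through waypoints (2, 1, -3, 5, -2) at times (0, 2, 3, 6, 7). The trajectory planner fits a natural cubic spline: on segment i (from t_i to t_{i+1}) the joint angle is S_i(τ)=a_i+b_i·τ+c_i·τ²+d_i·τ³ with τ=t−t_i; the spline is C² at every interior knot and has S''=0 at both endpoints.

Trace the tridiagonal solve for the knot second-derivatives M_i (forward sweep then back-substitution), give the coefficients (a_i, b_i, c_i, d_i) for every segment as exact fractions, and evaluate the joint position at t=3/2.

  seg 0: a=2 b=583/483 c=0 d=-1649/3864
  seg 1: a=1 b=-3781/966 c=-1649/644 d=683/276
  seg 2: a=-3 b=-3113/1932 c=783/161 d=-6641/5796
  seg 3: a=5 b=-3253/966 c=-3509/644 d=3509/1932
S(3/2) = 3489/1472

Δ: Δ0=-1/2, Δ1=-4, Δ2=8/3, Δ3=-7
row 1: diag=6, rhs=-21; c'=1/6, d'=-7/2
row 2: denom=8−1·1/6=47/6; d'=(40−1·-7/2)/(47/6)=261/47
row 3: denom=8−3·18/47=322/47; d'=(-58−3·261/47)/(322/47)=-3509/322
back: M3=-3509/322
back: M2=261/47−18/47·-3509/322=1566/161
back: M1=-7/2−1/6·1566/161=-1649/322
M: M0=0, M1=-1649/322, M2=1566/161, M3=-3509/322, M4=0
seg 0: a=2, c=M0/2=0, d=(M1−M0)/(6·2)=-1649/3864, b=Δ0−h0·(2M0+M1)/6=583/483
seg 1: a=1, c=M1/2=-1649/644, d=(M2−M1)/(6·1)=683/276, b=Δ1−h1·(2M1+M2)/6=-3781/966
seg 2: a=-3, c=M2/2=783/161, d=(M3−M2)/(6·3)=-6641/5796, b=Δ2−h2·(2M2+M3)/6=-3113/1932
seg 3: a=5, c=M3/2=-3509/644, d=(M4−M3)/(6·1)=3509/1932, b=Δ3−h3·(2M3+M4)/6=-3253/966
t_q=3/2 → seg 0, τ=3/2; S=2+583/483·τ+0·τ²+-1649/3864·τ³=3489/1472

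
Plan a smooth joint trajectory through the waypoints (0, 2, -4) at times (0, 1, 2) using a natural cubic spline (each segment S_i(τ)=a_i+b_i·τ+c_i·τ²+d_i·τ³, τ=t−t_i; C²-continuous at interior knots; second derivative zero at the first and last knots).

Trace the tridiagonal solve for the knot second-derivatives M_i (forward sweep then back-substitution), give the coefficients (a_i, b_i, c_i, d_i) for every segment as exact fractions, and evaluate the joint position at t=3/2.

Δ: Δ0=2, Δ1=-6
row 1: diag=4, rhs=-48; c'=1/4, d'=-12
back: M1=-12
M: M0=0, M1=-12, M2=0
seg 0: a=0, c=M0/2=0, d=(M1−M0)/(6·1)=-2, b=Δ0−h0·(2M0+M1)/6=4
seg 1: a=2, c=M1/2=-6, d=(M2−M1)/(6·1)=2, b=Δ1−h1·(2M1+M2)/6=-2
t_q=3/2 → seg 1, τ=1/2; S=2+-2·τ+-6·τ²+2·τ³=-1/4

  seg 0: a=0 b=4 c=0 d=-2
  seg 1: a=2 b=-2 c=-6 d=2
S(3/2) = -1/4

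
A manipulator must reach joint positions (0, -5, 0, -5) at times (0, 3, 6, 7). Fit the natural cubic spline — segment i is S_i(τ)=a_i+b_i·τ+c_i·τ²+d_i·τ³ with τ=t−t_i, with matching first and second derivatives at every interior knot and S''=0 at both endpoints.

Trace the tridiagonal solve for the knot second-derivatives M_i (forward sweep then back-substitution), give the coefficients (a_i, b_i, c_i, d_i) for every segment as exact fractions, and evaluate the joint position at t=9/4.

Δ: Δ0=-5/3, Δ1=5/3, Δ2=-5
row 1: diag=12, rhs=20; c'=1/4, d'=5/3
row 2: denom=8−3·1/4=29/4; d'=(-40−3·5/3)/(29/4)=-180/29
back: M2=-180/29
back: M1=5/3−1/4·-180/29=280/87
M: M0=0, M1=280/87, M2=-180/29, M3=0
seg 0: a=0, c=M0/2=0, d=(M1−M0)/(6·3)=140/783, b=Δ0−h0·(2M0+M1)/6=-95/29
seg 1: a=-5, c=M1/2=140/87, d=(M2−M1)/(6·3)=-410/783, b=Δ1−h1·(2M1+M2)/6=45/29
seg 2: a=0, c=M2/2=-90/29, d=(M3−M2)/(6·1)=30/29, b=Δ2−h2·(2M2+M3)/6=-85/29
t_q=9/4 → seg 0, τ=9/4; S=0+-95/29·τ+0·τ²+140/783·τ³=-2475/464

  seg 0: a=0 b=-95/29 c=0 d=140/783
  seg 1: a=-5 b=45/29 c=140/87 d=-410/783
  seg 2: a=0 b=-85/29 c=-90/29 d=30/29
S(9/4) = -2475/464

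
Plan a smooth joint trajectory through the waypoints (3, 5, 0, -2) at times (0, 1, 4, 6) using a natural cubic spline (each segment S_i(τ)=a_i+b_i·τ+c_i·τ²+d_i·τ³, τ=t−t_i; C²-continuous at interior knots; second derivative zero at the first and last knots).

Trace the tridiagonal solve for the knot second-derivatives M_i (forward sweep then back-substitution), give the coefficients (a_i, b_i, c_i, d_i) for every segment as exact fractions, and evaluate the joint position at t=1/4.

  seg 0: a=3 b=542/213 c=0 d=-116/213
  seg 1: a=5 b=194/213 c=-116/71 d=55/213
  seg 2: a=0 b=-409/213 c=49/71 d=-49/426
S(1/4) = 4121/1136

Δ: Δ0=2, Δ1=-5/3, Δ2=-1
row 1: diag=8, rhs=-22; c'=3/8, d'=-11/4
row 2: denom=10−3·3/8=71/8; d'=(4−3·-11/4)/(71/8)=98/71
back: M2=98/71
back: M1=-11/4−3/8·98/71=-232/71
M: M0=0, M1=-232/71, M2=98/71, M3=0
seg 0: a=3, c=M0/2=0, d=(M1−M0)/(6·1)=-116/213, b=Δ0−h0·(2M0+M1)/6=542/213
seg 1: a=5, c=M1/2=-116/71, d=(M2−M1)/(6·3)=55/213, b=Δ1−h1·(2M1+M2)/6=194/213
seg 2: a=0, c=M2/2=49/71, d=(M3−M2)/(6·2)=-49/426, b=Δ2−h2·(2M2+M3)/6=-409/213
t_q=1/4 → seg 0, τ=1/4; S=3+542/213·τ+0·τ²+-116/213·τ³=4121/1136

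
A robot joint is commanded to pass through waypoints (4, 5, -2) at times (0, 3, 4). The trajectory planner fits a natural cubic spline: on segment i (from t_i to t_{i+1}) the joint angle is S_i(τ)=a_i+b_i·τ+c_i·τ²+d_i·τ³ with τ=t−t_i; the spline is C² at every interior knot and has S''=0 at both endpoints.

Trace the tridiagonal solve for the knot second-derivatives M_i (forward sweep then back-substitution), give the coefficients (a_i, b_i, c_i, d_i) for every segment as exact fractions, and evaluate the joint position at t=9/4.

  seg 0: a=4 b=37/12 c=0 d=-11/36
  seg 1: a=5 b=-31/6 c=-11/4 d=11/12
S(9/4) = 1909/256

Δ: Δ0=1/3, Δ1=-7
row 1: diag=8, rhs=-44; c'=1/8, d'=-11/2
back: M1=-11/2
M: M0=0, M1=-11/2, M2=0
seg 0: a=4, c=M0/2=0, d=(M1−M0)/(6·3)=-11/36, b=Δ0−h0·(2M0+M1)/6=37/12
seg 1: a=5, c=M1/2=-11/4, d=(M2−M1)/(6·1)=11/12, b=Δ1−h1·(2M1+M2)/6=-31/6
t_q=9/4 → seg 0, τ=9/4; S=4+37/12·τ+0·τ²+-11/36·τ³=1909/256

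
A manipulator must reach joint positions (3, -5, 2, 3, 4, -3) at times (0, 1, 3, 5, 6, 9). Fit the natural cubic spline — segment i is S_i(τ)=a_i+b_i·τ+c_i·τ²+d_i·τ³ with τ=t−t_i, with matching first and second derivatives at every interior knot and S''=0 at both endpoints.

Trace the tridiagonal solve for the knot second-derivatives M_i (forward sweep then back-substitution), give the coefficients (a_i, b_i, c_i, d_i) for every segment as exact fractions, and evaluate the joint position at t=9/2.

  seg 0: a=3 b=-28913/2814 c=0 d=6401/2814
  seg 1: a=-5 b=-4855/1407 c=6401/938 d=-18847/11256
  seg 2: a=2 b=10561/2814 c=-6045/1876 d=1283/1608
  seg 3: a=3 b=617/1407 c=734/469 d=-1412/1407
  seg 4: a=4 b=785/1407 c=-678/469 d=226/1407
S(9/2) = 92217/30016

Δ: Δ0=-8, Δ1=7/2, Δ2=1/2, Δ3=1, Δ4=-7/3
row 1: diag=6, rhs=69; c'=1/3, d'=23/2
row 2: denom=8−2·1/3=22/3; d'=(-18−2·23/2)/(22/3)=-123/22
row 3: denom=6−2·3/11=60/11; d'=(3−2·-123/22)/(60/11)=13/5
row 4: denom=8−1·11/60=469/60; d'=(-20−1·13/5)/(469/60)=-1356/469
back: M4=-1356/469
back: M3=13/5−11/60·-1356/469=1468/469
back: M2=-123/22−3/11·1468/469=-6045/938
back: M1=23/2−1/3·-6045/938=6401/469
M: M0=0, M1=6401/469, M2=-6045/938, M3=1468/469, M4=-1356/469, M5=0
seg 0: a=3, c=M0/2=0, d=(M1−M0)/(6·1)=6401/2814, b=Δ0−h0·(2M0+M1)/6=-28913/2814
seg 1: a=-5, c=M1/2=6401/938, d=(M2−M1)/(6·2)=-18847/11256, b=Δ1−h1·(2M1+M2)/6=-4855/1407
seg 2: a=2, c=M2/2=-6045/1876, d=(M3−M2)/(6·2)=1283/1608, b=Δ2−h2·(2M2+M3)/6=10561/2814
seg 3: a=3, c=M3/2=734/469, d=(M4−M3)/(6·1)=-1412/1407, b=Δ3−h3·(2M3+M4)/6=617/1407
seg 4: a=4, c=M4/2=-678/469, d=(M5−M4)/(6·3)=226/1407, b=Δ4−h4·(2M4+M5)/6=785/1407
t_q=9/2 → seg 2, τ=3/2; S=2+10561/2814·τ+-6045/1876·τ²+1283/1608·τ³=92217/30016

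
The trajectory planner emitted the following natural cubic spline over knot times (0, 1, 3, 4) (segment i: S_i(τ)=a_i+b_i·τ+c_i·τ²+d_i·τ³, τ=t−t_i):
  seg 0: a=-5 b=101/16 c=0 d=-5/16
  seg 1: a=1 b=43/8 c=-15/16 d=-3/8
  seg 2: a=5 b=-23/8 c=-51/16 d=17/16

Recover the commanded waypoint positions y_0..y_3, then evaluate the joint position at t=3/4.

y_0 = S_0(0) = a_0 = -5
y_1 = S_1(0) = a_1 = 1
y_2 = S_2(0) = a_2 = 5
y_3 = S_2(1) = 0
t_q=3/4 is in segment 0 (τ=3/4); S_0(τ)=-407/1024

y_0=-5 y_1=1 y_2=5 y_3=0
S(3/4) = -407/1024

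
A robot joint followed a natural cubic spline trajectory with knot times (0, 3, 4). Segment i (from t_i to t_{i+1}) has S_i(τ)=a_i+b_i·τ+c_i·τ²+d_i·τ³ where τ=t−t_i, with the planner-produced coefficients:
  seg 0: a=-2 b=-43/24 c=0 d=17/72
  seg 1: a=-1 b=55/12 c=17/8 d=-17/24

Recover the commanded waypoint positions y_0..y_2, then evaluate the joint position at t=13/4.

y_0=-2 y_1=-1 y_2=5
S(13/4) = 137/512

y_0 = S_0(0) = a_0 = -2
y_1 = S_1(0) = a_1 = -1
y_2 = S_1(1) = 5
t_q=13/4 is in segment 1 (τ=1/4); S_1(τ)=137/512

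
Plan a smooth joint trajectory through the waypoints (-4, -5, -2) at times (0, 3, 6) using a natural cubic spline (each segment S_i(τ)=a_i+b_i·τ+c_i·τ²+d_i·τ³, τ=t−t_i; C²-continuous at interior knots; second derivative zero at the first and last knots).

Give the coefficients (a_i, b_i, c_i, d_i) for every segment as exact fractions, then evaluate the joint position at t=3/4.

Δ: Δ0=-1/3, Δ1=1
row 1: diag=12, rhs=8; c'=1/4, d'=2/3
back: M1=2/3
M: M0=0, M1=2/3, M2=0
seg 0: a=-4, c=M0/2=0, d=(M1−M0)/(6·3)=1/27, b=Δ0−h0·(2M0+M1)/6=-2/3
seg 1: a=-5, c=M1/2=1/3, d=(M2−M1)/(6·3)=-1/27, b=Δ1−h1·(2M1+M2)/6=1/3
t_q=3/4 → seg 0, τ=3/4; S=-4+-2/3·τ+0·τ²+1/27·τ³=-287/64

  seg 0: a=-4 b=-2/3 c=0 d=1/27
  seg 1: a=-5 b=1/3 c=1/3 d=-1/27
S(3/4) = -287/64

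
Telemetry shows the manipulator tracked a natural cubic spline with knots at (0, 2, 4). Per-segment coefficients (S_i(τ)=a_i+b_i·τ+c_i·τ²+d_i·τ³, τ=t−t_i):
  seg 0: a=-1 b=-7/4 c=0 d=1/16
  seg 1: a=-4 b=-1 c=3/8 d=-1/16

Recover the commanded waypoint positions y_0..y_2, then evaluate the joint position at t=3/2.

y_0 = S_0(0) = a_0 = -1
y_1 = S_1(0) = a_1 = -4
y_2 = S_1(2) = -5
t_q=3/2 is in segment 0 (τ=3/2); S_0(τ)=-437/128

y_0=-1 y_1=-4 y_2=-5
S(3/2) = -437/128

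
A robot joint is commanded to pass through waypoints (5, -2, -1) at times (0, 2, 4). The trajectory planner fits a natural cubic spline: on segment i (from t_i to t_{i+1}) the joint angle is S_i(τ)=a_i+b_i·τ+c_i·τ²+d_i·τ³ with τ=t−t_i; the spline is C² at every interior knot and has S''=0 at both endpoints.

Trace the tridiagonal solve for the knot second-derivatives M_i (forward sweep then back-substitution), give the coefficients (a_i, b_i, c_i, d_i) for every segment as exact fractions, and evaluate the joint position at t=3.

  seg 0: a=5 b=-9/2 c=0 d=1/4
  seg 1: a=-2 b=-3/2 c=3/2 d=-1/4
S(3) = -9/4

Δ: Δ0=-7/2, Δ1=1/2
row 1: diag=8, rhs=24; c'=1/4, d'=3
back: M1=3
M: M0=0, M1=3, M2=0
seg 0: a=5, c=M0/2=0, d=(M1−M0)/(6·2)=1/4, b=Δ0−h0·(2M0+M1)/6=-9/2
seg 1: a=-2, c=M1/2=3/2, d=(M2−M1)/(6·2)=-1/4, b=Δ1−h1·(2M1+M2)/6=-3/2
t_q=3 → seg 1, τ=1; S=-2+-3/2·τ+3/2·τ²+-1/4·τ³=-9/4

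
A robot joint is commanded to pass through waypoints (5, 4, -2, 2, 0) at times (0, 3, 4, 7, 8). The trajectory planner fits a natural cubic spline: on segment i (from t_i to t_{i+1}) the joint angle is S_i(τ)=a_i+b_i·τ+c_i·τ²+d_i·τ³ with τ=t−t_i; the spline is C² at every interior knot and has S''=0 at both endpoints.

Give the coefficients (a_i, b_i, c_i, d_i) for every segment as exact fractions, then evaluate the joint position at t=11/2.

Δ: Δ0=-1/3, Δ1=-6, Δ2=4/3, Δ3=-2
row 1: diag=8, rhs=-34; c'=1/8, d'=-17/4
row 2: denom=8−1·1/8=63/8; d'=(44−1·-17/4)/(63/8)=386/63
row 3: denom=8−3·8/21=48/7; d'=(-20−3·386/63)/(48/7)=-403/72
back: M3=-403/72
back: M2=386/63−8/21·-403/72=223/27
back: M1=-17/4−1/8·223/27=-1141/216
M: M0=0, M1=-1141/216, M2=223/27, M3=-403/72, M4=0
seg 0: a=5, c=M0/2=0, d=(M1−M0)/(6·3)=-1141/3888, b=Δ0−h0·(2M0+M1)/6=997/432
seg 1: a=4, c=M1/2=-1141/432, d=(M2−M1)/(6·1)=325/144, b=Δ1−h1·(2M1+M2)/6=-1213/216
seg 2: a=-2, c=M2/2=223/54, d=(M3−M2)/(6·3)=-2993/3888, b=Δ2−h2·(2M2+M3)/6=-1783/432
seg 3: a=2, c=M3/2=-403/144, d=(M4−M3)/(6·1)=403/432, b=Δ3−h3·(2M3+M4)/6=-29/216
t_q=11/2 → seg 2, τ=3/2; S=-2+-1783/432·τ+223/54·τ²+-2993/3888·τ³=-575/384

  seg 0: a=5 b=997/432 c=0 d=-1141/3888
  seg 1: a=4 b=-1213/216 c=-1141/432 d=325/144
  seg 2: a=-2 b=-1783/432 c=223/54 d=-2993/3888
  seg 3: a=2 b=-29/216 c=-403/144 d=403/432
S(11/2) = -575/384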